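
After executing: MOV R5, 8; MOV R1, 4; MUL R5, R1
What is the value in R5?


Register state trace:
  MOV R5, 8  → R5 = 8
  MOV R1, 4  → R1 = 4
  MUL R5, R1  → R5 = 8 * 4 = 32
Final: R5 = 32

32


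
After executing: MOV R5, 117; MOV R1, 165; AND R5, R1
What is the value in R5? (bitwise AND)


Register state trace:
  MOV R5, 117  → R5 = 117 (0b01110101)
  MOV R1, 165  → R1 = 165 (0b10100101)
  AND R5, R1  → R5 = 117 AND 165 = 37 (0b00100101)
Final: R5 = 37

37


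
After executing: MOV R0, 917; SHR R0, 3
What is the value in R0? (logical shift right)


Register state trace:
  MOV R0, 917  → R0 = 917
  SHR R0, 3  → R0 = 917 >> 3 = 917 // 2^3 = 114
Final: R0 = 114

114


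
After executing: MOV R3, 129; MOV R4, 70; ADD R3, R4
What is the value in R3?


Register state trace:
  MOV R3, 129  → R3 = 129
  MOV R4, 70  → R4 = 70
  ADD R3, R4  → R3 = 129 + 70 = 199
Final: R3 = 199

199


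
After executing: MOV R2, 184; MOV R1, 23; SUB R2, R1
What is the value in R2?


Register state trace:
  MOV R2, 184  → R2 = 184
  MOV R1, 23  → R1 = 23
  SUB R2, R1  → R2 = 184 - 23 = 161
Final: R2 = 161

161


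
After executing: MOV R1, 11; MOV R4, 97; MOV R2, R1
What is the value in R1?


Register state trace:
  MOV R1, 11  → R1 = 11
  MOV R4, 97  → R4 = 97
  MOV R2, R1  → R2 = 11
Final: R1 = 11

11


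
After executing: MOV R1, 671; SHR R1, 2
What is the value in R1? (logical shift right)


Register state trace:
  MOV R1, 671  → R1 = 671
  SHR R1, 2  → R1 = 671 >> 2 = 671 // 2^2 = 167
Final: R1 = 167

167


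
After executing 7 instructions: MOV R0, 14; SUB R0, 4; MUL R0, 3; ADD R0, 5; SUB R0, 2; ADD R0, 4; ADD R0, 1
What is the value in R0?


Register state trace:
  MOV R0, 14  → R0 = 14
  SUB R0, 4  → R0 = 14 - 4 = 10
  MUL R0, 3  → R0 = 10 * 3 = 30
  ADD R0, 5  → R0 = 30 + 5 = 35
  SUB R0, 2  → R0 = 35 - 2 = 33
  ADD R0, 4  → R0 = 33 + 4 = 37
  ADD R0, 1  → R0 = 37 + 1 = 38
Final: R0 = 38

38


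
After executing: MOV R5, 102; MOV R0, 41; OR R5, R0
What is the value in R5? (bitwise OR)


Register state trace:
  MOV R5, 102  → R5 = 102 (0b01100110)
  MOV R0, 41  → R0 = 41 (0b00101001)
  OR R5, R0   → R5 = 102 OR 41 = 111 (0b01101111)
Final: R5 = 111

111


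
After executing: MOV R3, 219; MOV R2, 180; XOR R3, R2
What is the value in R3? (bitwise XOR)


Register state trace:
  MOV R3, 219  → R3 = 219 (0b11011011)
  MOV R2, 180  → R2 = 180 (0b10110100)
  XOR R3, R2  → R3 = 219 XOR 180 = 111 (0b01101111)
Final: R3 = 111

111


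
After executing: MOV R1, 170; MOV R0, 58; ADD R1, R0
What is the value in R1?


Register state trace:
  MOV R1, 170  → R1 = 170
  MOV R0, 58  → R0 = 58
  ADD R1, R0  → R1 = 170 + 58 = 228
Final: R1 = 228

228


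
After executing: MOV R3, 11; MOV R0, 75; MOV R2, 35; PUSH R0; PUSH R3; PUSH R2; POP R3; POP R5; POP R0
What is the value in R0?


Stack trace (top is rightmost):
  MOV R3, 11  → R3 = 11
  MOV R0, 75  → R0 = 75
  MOV R2, 35  → R2 = 35
  PUSH R0  → stack: [75]
  PUSH R3  → stack: [75, 11]
  PUSH R2  → stack: [75, 11, 35]
  POP R3  → R3 = 35, stack: [75, 11]
  POP R5  → R5 = 11, stack: [75]
  POP R0  → R0 = 75, stack: []
Final: R0 = 75

75


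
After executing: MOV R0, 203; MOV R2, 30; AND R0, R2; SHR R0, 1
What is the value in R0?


Register state trace:
  MOV R0, 203  → R0 = 203 (0b11001011)
  MOV R2, 30  → R2 = 30 (0b00011110)
  AND R0, R2  → R0 = 203 AND 30 = 10 (0b00001010)
  SHR R0, 1  → R0 = 10 >> 1 = 5
Final: R0 = 5

5


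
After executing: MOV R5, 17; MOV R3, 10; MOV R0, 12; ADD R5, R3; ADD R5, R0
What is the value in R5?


Register state trace:
  MOV R5, 17  → R5 = 17
  MOV R3, 10  → R3 = 10
  MOV R0, 12  → R0 = 12
  ADD R5, R3  → R5 = 17 + 10 = 27
  ADD R5, R0  → R5 = 27 + 12 = 39
Final: R5 = 39

39


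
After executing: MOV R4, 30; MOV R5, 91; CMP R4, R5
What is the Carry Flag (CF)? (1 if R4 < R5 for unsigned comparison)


Register state trace:
  MOV R4, 30  → R4 = 30
  MOV R5, 91  → R5 = 91
  CMP R4, R5  → unsigned 30 - 91: borrow occurs
  30 < 91, so CF = 1
CF = 1

1


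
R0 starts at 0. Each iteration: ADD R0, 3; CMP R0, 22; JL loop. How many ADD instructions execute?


Loop trace (R0 starts at 0, target 22, step 3):
  ADD #1: R0 = 0 + 3 = 3  → 3 < 22, loop
  ADD #2: R0 = 3 + 3 = 6  → 6 < 22, loop
  ADD #3: R0 = 6 + 3 = 9  → 9 < 22, loop
  ADD #4: R0 = 9 + 3 = 12  → 12 < 22, loop
  ADD #5: R0 = 12 + 3 = 15  → 15 < 22, loop
  ADD #6: R0 = 15 + 3 = 18  → 18 < 22, loop
  ADD #7: R0 = 18 + 3 = 21  → 21 < 22, loop
  ADD #8: R0 = 21 + 3 = 24  → 24 >= 22, exit
Total ADD instructions: 8

8


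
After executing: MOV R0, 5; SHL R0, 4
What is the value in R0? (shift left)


Register state trace:
  MOV R0, 5  → R0 = 5
  SHL R0, 4  → R0 = 5 << 4 = 5 * 2^4 = 80
Final: R0 = 80

80


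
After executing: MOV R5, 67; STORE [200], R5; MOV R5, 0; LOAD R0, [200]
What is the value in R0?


Register and memory trace:
  MOV R5, 67  → R5 = 67
  STORE [200], R5  → mem[200] = 67
  MOV R5, 0  → R5 = 0
  LOAD R0, [200]  → R0 = mem[200] = 67
Final: R0 = 67

67


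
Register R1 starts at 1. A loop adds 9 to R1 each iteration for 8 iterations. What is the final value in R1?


Starting value: R1 = 1
  Iter 1: R1 = 1 + 9 = 10
  Iter 2: R1 = 10 + 9 = 19
  Iter 3: R1 = 19 + 9 = 28
  Iter 4: R1 = 28 + 9 = 37
  Iter 5: R1 = 37 + 9 = 46
  Iter 6: R1 = 46 + 9 = 55
  Iter 7: R1 = 55 + 9 = 64
  Iter 8: R1 = 64 + 9 = 73
Final: R1 = 73

73


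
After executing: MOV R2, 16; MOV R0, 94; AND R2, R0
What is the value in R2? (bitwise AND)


Register state trace:
  MOV R2, 16  → R2 = 16 (0b00010000)
  MOV R0, 94  → R0 = 94 (0b01011110)
  AND R2, R0  → R2 = 16 AND 94 = 16 (0b00010000)
Final: R2 = 16

16


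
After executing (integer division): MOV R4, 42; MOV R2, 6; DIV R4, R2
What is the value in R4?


Register state trace:
  MOV R4, 42  → R4 = 42
  MOV R2, 6  → R2 = 6
  DIV R4, R2  → R4 = 42 // 6 = 7
Final: R4 = 7

7


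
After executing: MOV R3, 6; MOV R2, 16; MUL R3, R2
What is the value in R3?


Register state trace:
  MOV R3, 6  → R3 = 6
  MOV R2, 16  → R2 = 16
  MUL R3, R2  → R3 = 6 * 16 = 96
Final: R3 = 96

96


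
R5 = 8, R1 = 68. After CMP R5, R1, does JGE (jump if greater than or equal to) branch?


Trace:
  R5 = 8, R1 = 68
  CMP R5, R1  → compares 8 vs 68
  JGE checks: is 8 greater than or equal to 68?
  8 < 68, so condition is false
Branch taken: No

No


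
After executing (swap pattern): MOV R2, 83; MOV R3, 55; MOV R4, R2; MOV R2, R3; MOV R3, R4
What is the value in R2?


Register state trace (swap pattern):
  MOV R2, 83  → R2 = 83
  MOV R3, 55  → R3 = 55
  MOV R4, R2  → R4 = 83  (save R2)
  MOV R2, R3  → R2 = 55  (R2 gets R3's value)
  MOV R3, R4  → R3 = 83  (R3 gets saved value)
Final: R2 = 55

55


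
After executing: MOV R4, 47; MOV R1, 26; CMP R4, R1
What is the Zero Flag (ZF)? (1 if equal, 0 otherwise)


Register state trace:
  MOV R4, 47  → R4 = 47
  MOV R1, 26  → R1 = 26
  CMP R4, R1  → computes 47 - 26 = 21
  Result is nonzero, so values are not equal
ZF = 0

0


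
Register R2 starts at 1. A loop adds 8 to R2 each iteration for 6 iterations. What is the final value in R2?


Starting value: R2 = 1
  Iter 1: R2 = 1 + 8 = 9
  Iter 2: R2 = 9 + 8 = 17
  Iter 3: R2 = 17 + 8 = 25
  Iter 4: R2 = 25 + 8 = 33
  Iter 5: R2 = 33 + 8 = 41
  Iter 6: R2 = 41 + 8 = 49
Final: R2 = 49

49


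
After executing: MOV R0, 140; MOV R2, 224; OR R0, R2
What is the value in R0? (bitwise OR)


Register state trace:
  MOV R0, 140  → R0 = 140 (0b10001100)
  MOV R2, 224  → R2 = 224 (0b11100000)
  OR R0, R2   → R0 = 140 OR 224 = 236 (0b11101100)
Final: R0 = 236

236


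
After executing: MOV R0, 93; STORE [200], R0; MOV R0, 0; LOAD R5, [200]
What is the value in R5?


Register and memory trace:
  MOV R0, 93  → R0 = 93
  STORE [200], R0  → mem[200] = 93
  MOV R0, 0  → R0 = 0
  LOAD R5, [200]  → R5 = mem[200] = 93
Final: R5 = 93

93


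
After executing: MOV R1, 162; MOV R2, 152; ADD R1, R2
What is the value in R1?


Register state trace:
  MOV R1, 162  → R1 = 162
  MOV R2, 152  → R2 = 152
  ADD R1, R2  → R1 = 162 + 152 = 314
Final: R1 = 314

314


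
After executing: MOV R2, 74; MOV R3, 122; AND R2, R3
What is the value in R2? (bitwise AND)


Register state trace:
  MOV R2, 74  → R2 = 74 (0b01001010)
  MOV R3, 122  → R3 = 122 (0b01111010)
  AND R2, R3  → R2 = 74 AND 122 = 74 (0b01001010)
Final: R2 = 74

74


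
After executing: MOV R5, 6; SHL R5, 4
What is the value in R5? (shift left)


Register state trace:
  MOV R5, 6  → R5 = 6
  SHL R5, 4  → R5 = 6 << 4 = 6 * 2^4 = 96
Final: R5 = 96

96


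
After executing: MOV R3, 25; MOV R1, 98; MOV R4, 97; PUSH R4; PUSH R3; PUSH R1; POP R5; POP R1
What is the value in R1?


Stack trace (top is rightmost):
  MOV R3, 25  → R3 = 25
  MOV R1, 98  → R1 = 98
  MOV R4, 97  → R4 = 97
  PUSH R4  → stack: [97]
  PUSH R3  → stack: [97, 25]
  PUSH R1  → stack: [97, 25, 98]
  POP R5  → R5 = 98, stack: [97, 25]
  POP R1  → R1 = 25, stack: [97]
Final: R1 = 25

25


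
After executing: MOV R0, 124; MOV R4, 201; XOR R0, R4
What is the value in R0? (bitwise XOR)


Register state trace:
  MOV R0, 124  → R0 = 124 (0b01111100)
  MOV R4, 201  → R4 = 201 (0b11001001)
  XOR R0, R4  → R0 = 124 XOR 201 = 181 (0b10110101)
Final: R0 = 181

181


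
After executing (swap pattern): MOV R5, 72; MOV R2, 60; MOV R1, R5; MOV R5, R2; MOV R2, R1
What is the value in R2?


Register state trace (swap pattern):
  MOV R5, 72  → R5 = 72
  MOV R2, 60  → R2 = 60
  MOV R1, R5  → R1 = 72  (save R5)
  MOV R5, R2  → R5 = 60  (R5 gets R2's value)
  MOV R2, R1  → R2 = 72  (R2 gets saved value)
Final: R2 = 72

72


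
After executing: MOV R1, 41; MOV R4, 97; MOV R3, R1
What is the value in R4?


Register state trace:
  MOV R1, 41  → R1 = 41
  MOV R4, 97  → R4 = 97
  MOV R3, R1  → R3 = 41
Final: R4 = 97

97


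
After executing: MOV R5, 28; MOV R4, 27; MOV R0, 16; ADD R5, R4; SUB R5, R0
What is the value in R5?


Register state trace:
  MOV R5, 28  → R5 = 28
  MOV R4, 27  → R4 = 27
  MOV R0, 16  → R0 = 16
  ADD R5, R4  → R5 = 28 + 27 = 55
  SUB R5, R0  → R5 = 55 - 16 = 39
Final: R5 = 39

39


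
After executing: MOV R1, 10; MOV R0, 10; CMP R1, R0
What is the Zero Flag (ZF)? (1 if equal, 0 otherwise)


Register state trace:
  MOV R1, 10  → R1 = 10
  MOV R0, 10  → R0 = 10
  CMP R1, R0  → computes 10 - 10 = 0
  Result is zero, so values are equal
ZF = 1

1


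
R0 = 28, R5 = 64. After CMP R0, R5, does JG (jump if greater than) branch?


Trace:
  R0 = 28, R5 = 64
  CMP R0, R5  → compares 28 vs 64
  JG checks: is 28 greater than 64?
  28 < 64, so condition is false
Branch taken: No

No


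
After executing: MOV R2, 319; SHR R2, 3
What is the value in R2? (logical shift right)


Register state trace:
  MOV R2, 319  → R2 = 319
  SHR R2, 3  → R2 = 319 >> 3 = 319 // 2^3 = 39
Final: R2 = 39

39


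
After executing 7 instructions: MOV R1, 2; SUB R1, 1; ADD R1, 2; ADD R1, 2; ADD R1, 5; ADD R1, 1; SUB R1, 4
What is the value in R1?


Register state trace:
  MOV R1, 2  → R1 = 2
  SUB R1, 1  → R1 = 2 - 1 = 1
  ADD R1, 2  → R1 = 1 + 2 = 3
  ADD R1, 2  → R1 = 3 + 2 = 5
  ADD R1, 5  → R1 = 5 + 5 = 10
  ADD R1, 1  → R1 = 10 + 1 = 11
  SUB R1, 4  → R1 = 11 - 4 = 7
Final: R1 = 7

7


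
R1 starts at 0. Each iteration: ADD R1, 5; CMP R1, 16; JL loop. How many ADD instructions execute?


Loop trace (R1 starts at 0, target 16, step 5):
  ADD #1: R1 = 0 + 5 = 5  → 5 < 16, loop
  ADD #2: R1 = 5 + 5 = 10  → 10 < 16, loop
  ADD #3: R1 = 10 + 5 = 15  → 15 < 16, loop
  ADD #4: R1 = 15 + 5 = 20  → 20 >= 16, exit
Total ADD instructions: 4

4


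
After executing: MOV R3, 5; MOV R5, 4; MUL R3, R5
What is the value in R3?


Register state trace:
  MOV R3, 5  → R3 = 5
  MOV R5, 4  → R5 = 4
  MUL R3, R5  → R3 = 5 * 4 = 20
Final: R3 = 20

20


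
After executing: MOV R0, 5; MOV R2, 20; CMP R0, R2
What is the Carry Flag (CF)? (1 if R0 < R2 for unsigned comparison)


Register state trace:
  MOV R0, 5  → R0 = 5
  MOV R2, 20  → R2 = 20
  CMP R0, R2  → unsigned 5 - 20: borrow occurs
  5 < 20, so CF = 1
CF = 1

1


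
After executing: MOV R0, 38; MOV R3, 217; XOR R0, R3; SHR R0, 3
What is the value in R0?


Register state trace:
  MOV R0, 38  → R0 = 38 (0b00100110)
  MOV R3, 217  → R3 = 217 (0b11011001)
  XOR R0, R3  → R0 = 38 XOR 217 = 255 (0b11111111)
  SHR R0, 3  → R0 = 255 >> 3 = 31
Final: R0 = 31

31


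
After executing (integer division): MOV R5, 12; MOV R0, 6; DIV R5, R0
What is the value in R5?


Register state trace:
  MOV R5, 12  → R5 = 12
  MOV R0, 6  → R0 = 6
  DIV R5, R0  → R5 = 12 // 6 = 2
Final: R5 = 2

2


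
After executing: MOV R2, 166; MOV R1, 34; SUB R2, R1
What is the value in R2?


Register state trace:
  MOV R2, 166  → R2 = 166
  MOV R1, 34  → R1 = 34
  SUB R2, R1  → R2 = 166 - 34 = 132
Final: R2 = 132

132


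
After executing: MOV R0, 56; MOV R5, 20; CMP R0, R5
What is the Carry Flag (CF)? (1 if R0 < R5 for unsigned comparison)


Register state trace:
  MOV R0, 56  → R0 = 56
  MOV R5, 20  → R5 = 20
  CMP R0, R5  → unsigned 56 - 20: no borrow
  56 >= 20, so CF = 0
CF = 0

0


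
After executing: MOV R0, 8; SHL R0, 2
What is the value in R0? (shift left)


Register state trace:
  MOV R0, 8  → R0 = 8
  SHL R0, 2  → R0 = 8 << 2 = 8 * 2^2 = 32
Final: R0 = 32

32


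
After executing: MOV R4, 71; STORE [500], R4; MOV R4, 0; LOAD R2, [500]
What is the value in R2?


Register and memory trace:
  MOV R4, 71  → R4 = 71
  STORE [500], R4  → mem[500] = 71
  MOV R4, 0  → R4 = 0
  LOAD R2, [500]  → R2 = mem[500] = 71
Final: R2 = 71

71


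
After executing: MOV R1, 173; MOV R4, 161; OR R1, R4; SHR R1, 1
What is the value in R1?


Register state trace:
  MOV R1, 173  → R1 = 173 (0b10101101)
  MOV R4, 161  → R4 = 161 (0b10100001)
  OR R1, R4  → R1 = 173 OR 161 = 173 (0b10101101)
  SHR R1, 1  → R1 = 173 >> 1 = 86
Final: R1 = 86

86


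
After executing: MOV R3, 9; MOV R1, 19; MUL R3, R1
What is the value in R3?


Register state trace:
  MOV R3, 9  → R3 = 9
  MOV R1, 19  → R1 = 19
  MUL R3, R1  → R3 = 9 * 19 = 171
Final: R3 = 171

171


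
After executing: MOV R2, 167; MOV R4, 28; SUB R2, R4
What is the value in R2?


Register state trace:
  MOV R2, 167  → R2 = 167
  MOV R4, 28  → R4 = 28
  SUB R2, R4  → R2 = 167 - 28 = 139
Final: R2 = 139

139


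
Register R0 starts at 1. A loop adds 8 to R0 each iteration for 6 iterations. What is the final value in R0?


Starting value: R0 = 1
  Iter 1: R0 = 1 + 8 = 9
  Iter 2: R0 = 9 + 8 = 17
  Iter 3: R0 = 17 + 8 = 25
  Iter 4: R0 = 25 + 8 = 33
  Iter 5: R0 = 33 + 8 = 41
  Iter 6: R0 = 41 + 8 = 49
Final: R0 = 49

49


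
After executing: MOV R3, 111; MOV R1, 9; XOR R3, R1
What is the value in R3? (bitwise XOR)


Register state trace:
  MOV R3, 111  → R3 = 111 (0b01101111)
  MOV R1, 9  → R1 = 9 (0b00001001)
  XOR R3, R1  → R3 = 111 XOR 9 = 102 (0b01100110)
Final: R3 = 102

102


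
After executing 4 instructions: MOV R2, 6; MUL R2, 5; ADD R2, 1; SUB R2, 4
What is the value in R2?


Register state trace:
  MOV R2, 6  → R2 = 6
  MUL R2, 5  → R2 = 6 * 5 = 30
  ADD R2, 1  → R2 = 30 + 1 = 31
  SUB R2, 4  → R2 = 31 - 4 = 27
Final: R2 = 27

27


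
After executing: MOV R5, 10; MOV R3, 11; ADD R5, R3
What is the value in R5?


Register state trace:
  MOV R5, 10  → R5 = 10
  MOV R3, 11  → R3 = 11
  ADD R5, R3  → R5 = 10 + 11 = 21
Final: R5 = 21

21


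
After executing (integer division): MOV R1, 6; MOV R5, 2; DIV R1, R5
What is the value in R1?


Register state trace:
  MOV R1, 6  → R1 = 6
  MOV R5, 2  → R5 = 2
  DIV R1, R5  → R1 = 6 // 2 = 3
Final: R1 = 3

3


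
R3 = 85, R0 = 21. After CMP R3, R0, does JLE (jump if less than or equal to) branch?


Trace:
  R3 = 85, R0 = 21
  CMP R3, R0  → compares 85 vs 21
  JLE checks: is 85 less than or equal to 21?
  85 > 21, so condition is false
Branch taken: No

No


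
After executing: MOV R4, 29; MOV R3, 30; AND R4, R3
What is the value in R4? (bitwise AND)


Register state trace:
  MOV R4, 29  → R4 = 29 (0b00011101)
  MOV R3, 30  → R3 = 30 (0b00011110)
  AND R4, R3  → R4 = 29 AND 30 = 28 (0b00011100)
Final: R4 = 28

28


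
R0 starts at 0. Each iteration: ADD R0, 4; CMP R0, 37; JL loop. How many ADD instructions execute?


Loop trace (R0 starts at 0, target 37, step 4):
  ADD #1: R0 = 0 + 4 = 4  → 4 < 37, loop
  ADD #2: R0 = 4 + 4 = 8  → 8 < 37, loop
  ADD #3: R0 = 8 + 4 = 12  → 12 < 37, loop
  ADD #4: R0 = 12 + 4 = 16  → 16 < 37, loop
  ADD #5: R0 = 16 + 4 = 20  → 20 < 37, loop
  ADD #6: R0 = 20 + 4 = 24  → 24 < 37, loop
  ADD #7: R0 = 24 + 4 = 28  → 28 < 37, loop
  ADD #8: R0 = 28 + 4 = 32  → 32 < 37, loop
  ADD #9: R0 = 32 + 4 = 36  → 36 < 37, loop
  ADD #10: R0 = 36 + 4 = 40  → 40 >= 37, exit
Total ADD instructions: 10

10


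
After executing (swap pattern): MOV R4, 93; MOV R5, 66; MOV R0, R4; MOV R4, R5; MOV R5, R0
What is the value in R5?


Register state trace (swap pattern):
  MOV R4, 93  → R4 = 93
  MOV R5, 66  → R5 = 66
  MOV R0, R4  → R0 = 93  (save R4)
  MOV R4, R5  → R4 = 66  (R4 gets R5's value)
  MOV R5, R0  → R5 = 93  (R5 gets saved value)
Final: R5 = 93

93


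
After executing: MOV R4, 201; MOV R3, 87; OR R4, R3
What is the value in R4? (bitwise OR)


Register state trace:
  MOV R4, 201  → R4 = 201 (0b11001001)
  MOV R3, 87  → R3 = 87 (0b01010111)
  OR R4, R3   → R4 = 201 OR 87 = 223 (0b11011111)
Final: R4 = 223

223


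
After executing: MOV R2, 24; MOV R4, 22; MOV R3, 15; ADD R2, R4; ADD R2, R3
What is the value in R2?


Register state trace:
  MOV R2, 24  → R2 = 24
  MOV R4, 22  → R4 = 22
  MOV R3, 15  → R3 = 15
  ADD R2, R4  → R2 = 24 + 22 = 46
  ADD R2, R3  → R2 = 46 + 15 = 61
Final: R2 = 61

61


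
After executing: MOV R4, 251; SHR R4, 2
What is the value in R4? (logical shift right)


Register state trace:
  MOV R4, 251  → R4 = 251
  SHR R4, 2  → R4 = 251 >> 2 = 251 // 2^2 = 62
Final: R4 = 62

62


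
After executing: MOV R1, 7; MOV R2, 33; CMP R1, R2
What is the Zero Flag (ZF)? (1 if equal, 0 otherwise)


Register state trace:
  MOV R1, 7  → R1 = 7
  MOV R2, 33  → R2 = 33
  CMP R1, R2  → computes 7 - 33 = -26
  Result is nonzero, so values are not equal
ZF = 0

0


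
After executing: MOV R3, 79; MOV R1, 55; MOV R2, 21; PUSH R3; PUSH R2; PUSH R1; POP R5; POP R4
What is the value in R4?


Stack trace (top is rightmost):
  MOV R3, 79  → R3 = 79
  MOV R1, 55  → R1 = 55
  MOV R2, 21  → R2 = 21
  PUSH R3  → stack: [79]
  PUSH R2  → stack: [79, 21]
  PUSH R1  → stack: [79, 21, 55]
  POP R5  → R5 = 55, stack: [79, 21]
  POP R4  → R4 = 21, stack: [79]
Final: R4 = 21

21


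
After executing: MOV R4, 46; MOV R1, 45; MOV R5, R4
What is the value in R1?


Register state trace:
  MOV R4, 46  → R4 = 46
  MOV R1, 45  → R1 = 45
  MOV R5, R4  → R5 = 46
Final: R1 = 45

45


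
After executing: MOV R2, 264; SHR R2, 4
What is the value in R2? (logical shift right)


Register state trace:
  MOV R2, 264  → R2 = 264
  SHR R2, 4  → R2 = 264 >> 4 = 264 // 2^4 = 16
Final: R2 = 16

16


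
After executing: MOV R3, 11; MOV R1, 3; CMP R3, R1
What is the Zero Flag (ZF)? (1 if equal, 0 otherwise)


Register state trace:
  MOV R3, 11  → R3 = 11
  MOV R1, 3  → R1 = 3
  CMP R3, R1  → computes 11 - 3 = 8
  Result is nonzero, so values are not equal
ZF = 0

0


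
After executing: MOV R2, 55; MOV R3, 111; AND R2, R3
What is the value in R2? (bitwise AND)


Register state trace:
  MOV R2, 55  → R2 = 55 (0b00110111)
  MOV R3, 111  → R3 = 111 (0b01101111)
  AND R2, R3  → R2 = 55 AND 111 = 39 (0b00100111)
Final: R2 = 39

39


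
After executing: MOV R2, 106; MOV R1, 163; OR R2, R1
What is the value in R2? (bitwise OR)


Register state trace:
  MOV R2, 106  → R2 = 106 (0b01101010)
  MOV R1, 163  → R1 = 163 (0b10100011)
  OR R2, R1   → R2 = 106 OR 163 = 235 (0b11101011)
Final: R2 = 235

235


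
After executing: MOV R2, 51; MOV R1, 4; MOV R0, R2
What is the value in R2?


Register state trace:
  MOV R2, 51  → R2 = 51
  MOV R1, 4  → R1 = 4
  MOV R0, R2  → R0 = 51
Final: R2 = 51

51


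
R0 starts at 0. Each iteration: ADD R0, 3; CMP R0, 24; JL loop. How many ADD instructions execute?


Loop trace (R0 starts at 0, target 24, step 3):
  ADD #1: R0 = 0 + 3 = 3  → 3 < 24, loop
  ADD #2: R0 = 3 + 3 = 6  → 6 < 24, loop
  ADD #3: R0 = 6 + 3 = 9  → 9 < 24, loop
  ADD #4: R0 = 9 + 3 = 12  → 12 < 24, loop
  ADD #5: R0 = 12 + 3 = 15  → 15 < 24, loop
  ADD #6: R0 = 15 + 3 = 18  → 18 < 24, loop
  ADD #7: R0 = 18 + 3 = 21  → 21 < 24, loop
  ADD #8: R0 = 21 + 3 = 24  → 24 >= 24, exit
Total ADD instructions: 8

8


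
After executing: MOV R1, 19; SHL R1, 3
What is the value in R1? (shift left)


Register state trace:
  MOV R1, 19  → R1 = 19
  SHL R1, 3  → R1 = 19 << 3 = 19 * 2^3 = 152
Final: R1 = 152

152


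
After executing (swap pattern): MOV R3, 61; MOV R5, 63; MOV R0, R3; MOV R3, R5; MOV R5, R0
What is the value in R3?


Register state trace (swap pattern):
  MOV R3, 61  → R3 = 61
  MOV R5, 63  → R5 = 63
  MOV R0, R3  → R0 = 61  (save R3)
  MOV R3, R5  → R3 = 63  (R3 gets R5's value)
  MOV R5, R0  → R5 = 61  (R5 gets saved value)
Final: R3 = 63

63


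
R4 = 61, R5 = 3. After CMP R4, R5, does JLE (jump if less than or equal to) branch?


Trace:
  R4 = 61, R5 = 3
  CMP R4, R5  → compares 61 vs 3
  JLE checks: is 61 less than or equal to 3?
  61 > 3, so condition is false
Branch taken: No

No


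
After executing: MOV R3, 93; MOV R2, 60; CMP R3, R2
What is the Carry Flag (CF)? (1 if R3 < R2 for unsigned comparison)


Register state trace:
  MOV R3, 93  → R3 = 93
  MOV R2, 60  → R2 = 60
  CMP R3, R2  → unsigned 93 - 60: no borrow
  93 >= 60, so CF = 0
CF = 0

0


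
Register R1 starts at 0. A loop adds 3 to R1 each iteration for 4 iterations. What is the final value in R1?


Starting value: R1 = 0
  Iter 1: R1 = 0 + 3 = 3
  Iter 2: R1 = 3 + 3 = 6
  Iter 3: R1 = 6 + 3 = 9
  Iter 4: R1 = 9 + 3 = 12
Final: R1 = 12

12


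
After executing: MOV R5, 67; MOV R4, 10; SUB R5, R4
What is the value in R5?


Register state trace:
  MOV R5, 67  → R5 = 67
  MOV R4, 10  → R4 = 10
  SUB R5, R4  → R5 = 67 - 10 = 57
Final: R5 = 57

57


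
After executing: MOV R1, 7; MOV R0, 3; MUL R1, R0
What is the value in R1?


Register state trace:
  MOV R1, 7  → R1 = 7
  MOV R0, 3  → R0 = 3
  MUL R1, R0  → R1 = 7 * 3 = 21
Final: R1 = 21

21


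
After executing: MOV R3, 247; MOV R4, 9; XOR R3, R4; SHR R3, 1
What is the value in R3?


Register state trace:
  MOV R3, 247  → R3 = 247 (0b11110111)
  MOV R4, 9  → R4 = 9 (0b00001001)
  XOR R3, R4  → R3 = 247 XOR 9 = 254 (0b11111110)
  SHR R3, 1  → R3 = 254 >> 1 = 127
Final: R3 = 127

127


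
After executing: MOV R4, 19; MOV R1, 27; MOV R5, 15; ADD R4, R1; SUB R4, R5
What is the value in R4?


Register state trace:
  MOV R4, 19  → R4 = 19
  MOV R1, 27  → R1 = 27
  MOV R5, 15  → R5 = 15
  ADD R4, R1  → R4 = 19 + 27 = 46
  SUB R4, R5  → R4 = 46 - 15 = 31
Final: R4 = 31

31


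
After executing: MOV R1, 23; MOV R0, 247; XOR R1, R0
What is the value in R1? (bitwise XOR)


Register state trace:
  MOV R1, 23  → R1 = 23 (0b00010111)
  MOV R0, 247  → R0 = 247 (0b11110111)
  XOR R1, R0  → R1 = 23 XOR 247 = 224 (0b11100000)
Final: R1 = 224

224


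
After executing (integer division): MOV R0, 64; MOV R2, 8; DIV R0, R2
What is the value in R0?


Register state trace:
  MOV R0, 64  → R0 = 64
  MOV R2, 8  → R2 = 8
  DIV R0, R2  → R0 = 64 // 8 = 8
Final: R0 = 8

8


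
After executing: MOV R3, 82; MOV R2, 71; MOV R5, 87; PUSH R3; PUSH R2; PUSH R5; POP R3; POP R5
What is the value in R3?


Stack trace (top is rightmost):
  MOV R3, 82  → R3 = 82
  MOV R2, 71  → R2 = 71
  MOV R5, 87  → R5 = 87
  PUSH R3  → stack: [82]
  PUSH R2  → stack: [82, 71]
  PUSH R5  → stack: [82, 71, 87]
  POP R3  → R3 = 87, stack: [82, 71]
  POP R5  → R5 = 71, stack: [82]
Final: R3 = 87

87


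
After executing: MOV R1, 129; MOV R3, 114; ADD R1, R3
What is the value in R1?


Register state trace:
  MOV R1, 129  → R1 = 129
  MOV R3, 114  → R3 = 114
  ADD R1, R3  → R1 = 129 + 114 = 243
Final: R1 = 243

243


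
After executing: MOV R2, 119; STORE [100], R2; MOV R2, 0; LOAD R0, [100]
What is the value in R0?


Register and memory trace:
  MOV R2, 119  → R2 = 119
  STORE [100], R2  → mem[100] = 119
  MOV R2, 0  → R2 = 0
  LOAD R0, [100]  → R0 = mem[100] = 119
Final: R0 = 119

119


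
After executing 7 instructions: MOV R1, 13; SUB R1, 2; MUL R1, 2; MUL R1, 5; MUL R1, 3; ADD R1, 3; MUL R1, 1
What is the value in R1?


Register state trace:
  MOV R1, 13  → R1 = 13
  SUB R1, 2  → R1 = 13 - 2 = 11
  MUL R1, 2  → R1 = 11 * 2 = 22
  MUL R1, 5  → R1 = 22 * 5 = 110
  MUL R1, 3  → R1 = 110 * 3 = 330
  ADD R1, 3  → R1 = 330 + 3 = 333
  MUL R1, 1  → R1 = 333 * 1 = 333
Final: R1 = 333

333


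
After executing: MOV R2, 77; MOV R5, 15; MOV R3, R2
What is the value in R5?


Register state trace:
  MOV R2, 77  → R2 = 77
  MOV R5, 15  → R5 = 15
  MOV R3, R2  → R3 = 77
Final: R5 = 15

15


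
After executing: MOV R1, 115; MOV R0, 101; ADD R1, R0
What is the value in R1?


Register state trace:
  MOV R1, 115  → R1 = 115
  MOV R0, 101  → R0 = 101
  ADD R1, R0  → R1 = 115 + 101 = 216
Final: R1 = 216

216


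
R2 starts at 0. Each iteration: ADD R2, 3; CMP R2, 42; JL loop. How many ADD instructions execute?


Loop trace (R2 starts at 0, target 42, step 3):
  ADD #1: R2 = 0 + 3 = 3  → 3 < 42, loop
  ADD #2: R2 = 3 + 3 = 6  → 6 < 42, loop
  ADD #3: R2 = 6 + 3 = 9  → 9 < 42, loop
  ADD #4: R2 = 9 + 3 = 12  → 12 < 42, loop
  ADD #5: R2 = 12 + 3 = 15  → 15 < 42, loop
  ADD #6: R2 = 15 + 3 = 18  → 18 < 42, loop
  ADD #7: R2 = 18 + 3 = 21  → 21 < 42, loop
  ADD #8: R2 = 21 + 3 = 24  → 24 < 42, loop
  ADD #9: R2 = 24 + 3 = 27  → 27 < 42, loop
  ADD #10: R2 = 27 + 3 = 30  → 30 < 42, loop
  ADD #11: R2 = 30 + 3 = 33  → 33 < 42, loop
  ADD #12: R2 = 33 + 3 = 36  → 36 < 42, loop
  ADD #13: R2 = 36 + 3 = 39  → 39 < 42, loop
  ADD #14: R2 = 39 + 3 = 42  → 42 >= 42, exit
Total ADD instructions: 14

14


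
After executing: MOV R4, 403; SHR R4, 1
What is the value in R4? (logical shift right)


Register state trace:
  MOV R4, 403  → R4 = 403
  SHR R4, 1  → R4 = 403 >> 1 = 403 // 2^1 = 201
Final: R4 = 201

201


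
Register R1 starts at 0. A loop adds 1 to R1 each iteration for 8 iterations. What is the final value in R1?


Starting value: R1 = 0
  Iter 1: R1 = 0 + 1 = 1
  Iter 2: R1 = 1 + 1 = 2
  Iter 3: R1 = 2 + 1 = 3
  Iter 4: R1 = 3 + 1 = 4
  Iter 5: R1 = 4 + 1 = 5
  Iter 6: R1 = 5 + 1 = 6
  Iter 7: R1 = 6 + 1 = 7
  Iter 8: R1 = 7 + 1 = 8
Final: R1 = 8

8


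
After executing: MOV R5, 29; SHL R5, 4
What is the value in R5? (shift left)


Register state trace:
  MOV R5, 29  → R5 = 29
  SHL R5, 4  → R5 = 29 << 4 = 29 * 2^4 = 464
Final: R5 = 464

464


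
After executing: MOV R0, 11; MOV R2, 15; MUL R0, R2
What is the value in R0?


Register state trace:
  MOV R0, 11  → R0 = 11
  MOV R2, 15  → R2 = 15
  MUL R0, R2  → R0 = 11 * 15 = 165
Final: R0 = 165

165


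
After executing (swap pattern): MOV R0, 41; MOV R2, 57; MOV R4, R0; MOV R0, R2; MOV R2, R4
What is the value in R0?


Register state trace (swap pattern):
  MOV R0, 41  → R0 = 41
  MOV R2, 57  → R2 = 57
  MOV R4, R0  → R4 = 41  (save R0)
  MOV R0, R2  → R0 = 57  (R0 gets R2's value)
  MOV R2, R4  → R2 = 41  (R2 gets saved value)
Final: R0 = 57

57


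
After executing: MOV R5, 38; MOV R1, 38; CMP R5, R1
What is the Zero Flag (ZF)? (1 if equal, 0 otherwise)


Register state trace:
  MOV R5, 38  → R5 = 38
  MOV R1, 38  → R1 = 38
  CMP R5, R1  → computes 38 - 38 = 0
  Result is zero, so values are equal
ZF = 1

1


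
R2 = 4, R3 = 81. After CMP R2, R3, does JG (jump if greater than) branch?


Trace:
  R2 = 4, R3 = 81
  CMP R2, R3  → compares 4 vs 81
  JG checks: is 4 greater than 81?
  4 < 81, so condition is false
Branch taken: No

No


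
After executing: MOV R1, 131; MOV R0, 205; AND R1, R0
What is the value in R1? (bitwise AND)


Register state trace:
  MOV R1, 131  → R1 = 131 (0b10000011)
  MOV R0, 205  → R0 = 205 (0b11001101)
  AND R1, R0  → R1 = 131 AND 205 = 129 (0b10000001)
Final: R1 = 129

129


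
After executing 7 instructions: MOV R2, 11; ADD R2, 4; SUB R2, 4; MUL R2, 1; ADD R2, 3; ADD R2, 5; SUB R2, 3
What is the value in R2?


Register state trace:
  MOV R2, 11  → R2 = 11
  ADD R2, 4  → R2 = 11 + 4 = 15
  SUB R2, 4  → R2 = 15 - 4 = 11
  MUL R2, 1  → R2 = 11 * 1 = 11
  ADD R2, 3  → R2 = 11 + 3 = 14
  ADD R2, 5  → R2 = 14 + 5 = 19
  SUB R2, 3  → R2 = 19 - 3 = 16
Final: R2 = 16

16


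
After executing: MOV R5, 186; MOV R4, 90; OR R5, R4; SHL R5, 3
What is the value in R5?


Register state trace:
  MOV R5, 186  → R5 = 186 (0b10111010)
  MOV R4, 90  → R4 = 90 (0b01011010)
  OR R5, R4  → R5 = 186 OR 90 = 250 (0b11111010)
  SHL R5, 3  → R5 = 250 << 3 = 2000
Final: R5 = 2000

2000


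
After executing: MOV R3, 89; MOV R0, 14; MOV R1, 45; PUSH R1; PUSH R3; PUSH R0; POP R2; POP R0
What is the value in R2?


Stack trace (top is rightmost):
  MOV R3, 89  → R3 = 89
  MOV R0, 14  → R0 = 14
  MOV R1, 45  → R1 = 45
  PUSH R1  → stack: [45]
  PUSH R3  → stack: [45, 89]
  PUSH R0  → stack: [45, 89, 14]
  POP R2  → R2 = 14, stack: [45, 89]
  POP R0  → R0 = 89, stack: [45]
Final: R2 = 14

14


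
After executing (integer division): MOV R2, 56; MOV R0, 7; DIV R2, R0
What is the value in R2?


Register state trace:
  MOV R2, 56  → R2 = 56
  MOV R0, 7  → R0 = 7
  DIV R2, R0  → R2 = 56 // 7 = 8
Final: R2 = 8

8


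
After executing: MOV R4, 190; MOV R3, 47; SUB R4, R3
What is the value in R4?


Register state trace:
  MOV R4, 190  → R4 = 190
  MOV R3, 47  → R3 = 47
  SUB R4, R3  → R4 = 190 - 47 = 143
Final: R4 = 143

143


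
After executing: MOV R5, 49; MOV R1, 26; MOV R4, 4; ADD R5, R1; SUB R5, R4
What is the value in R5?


Register state trace:
  MOV R5, 49  → R5 = 49
  MOV R1, 26  → R1 = 26
  MOV R4, 4  → R4 = 4
  ADD R5, R1  → R5 = 49 + 26 = 75
  SUB R5, R4  → R5 = 75 - 4 = 71
Final: R5 = 71

71


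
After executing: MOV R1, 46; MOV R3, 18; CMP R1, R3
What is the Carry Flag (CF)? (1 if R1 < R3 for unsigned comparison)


Register state trace:
  MOV R1, 46  → R1 = 46
  MOV R3, 18  → R3 = 18
  CMP R1, R3  → unsigned 46 - 18: no borrow
  46 >= 18, so CF = 0
CF = 0

0


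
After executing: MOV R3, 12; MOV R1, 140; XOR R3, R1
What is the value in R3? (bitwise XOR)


Register state trace:
  MOV R3, 12  → R3 = 12 (0b00001100)
  MOV R1, 140  → R1 = 140 (0b10001100)
  XOR R3, R1  → R3 = 12 XOR 140 = 128 (0b10000000)
Final: R3 = 128

128


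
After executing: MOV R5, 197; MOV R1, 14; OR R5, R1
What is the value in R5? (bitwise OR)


Register state trace:
  MOV R5, 197  → R5 = 197 (0b11000101)
  MOV R1, 14  → R1 = 14 (0b00001110)
  OR R5, R1   → R5 = 197 OR 14 = 207 (0b11001111)
Final: R5 = 207

207


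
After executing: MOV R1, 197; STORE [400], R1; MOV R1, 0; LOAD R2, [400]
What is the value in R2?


Register and memory trace:
  MOV R1, 197  → R1 = 197
  STORE [400], R1  → mem[400] = 197
  MOV R1, 0  → R1 = 0
  LOAD R2, [400]  → R2 = mem[400] = 197
Final: R2 = 197

197


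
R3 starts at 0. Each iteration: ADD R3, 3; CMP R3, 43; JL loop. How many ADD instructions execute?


Loop trace (R3 starts at 0, target 43, step 3):
  ADD #1: R3 = 0 + 3 = 3  → 3 < 43, loop
  ADD #2: R3 = 3 + 3 = 6  → 6 < 43, loop
  ADD #3: R3 = 6 + 3 = 9  → 9 < 43, loop
  ADD #4: R3 = 9 + 3 = 12  → 12 < 43, loop
  ADD #5: R3 = 12 + 3 = 15  → 15 < 43, loop
  ADD #6: R3 = 15 + 3 = 18  → 18 < 43, loop
  ADD #7: R3 = 18 + 3 = 21  → 21 < 43, loop
  ADD #8: R3 = 21 + 3 = 24  → 24 < 43, loop
  ADD #9: R3 = 24 + 3 = 27  → 27 < 43, loop
  ADD #10: R3 = 27 + 3 = 30  → 30 < 43, loop
  ADD #11: R3 = 30 + 3 = 33  → 33 < 43, loop
  ADD #12: R3 = 33 + 3 = 36  → 36 < 43, loop
  ADD #13: R3 = 36 + 3 = 39  → 39 < 43, loop
  ADD #14: R3 = 39 + 3 = 42  → 42 < 43, loop
  ADD #15: R3 = 42 + 3 = 45  → 45 >= 43, exit
Total ADD instructions: 15

15


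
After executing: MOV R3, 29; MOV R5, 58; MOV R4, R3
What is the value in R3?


Register state trace:
  MOV R3, 29  → R3 = 29
  MOV R5, 58  → R5 = 58
  MOV R4, R3  → R4 = 29
Final: R3 = 29

29


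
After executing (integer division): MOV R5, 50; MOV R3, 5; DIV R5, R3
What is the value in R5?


Register state trace:
  MOV R5, 50  → R5 = 50
  MOV R3, 5  → R3 = 5
  DIV R5, R3  → R5 = 50 // 5 = 10
Final: R5 = 10

10


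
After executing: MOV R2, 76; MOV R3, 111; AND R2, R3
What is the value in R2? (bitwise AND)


Register state trace:
  MOV R2, 76  → R2 = 76 (0b01001100)
  MOV R3, 111  → R3 = 111 (0b01101111)
  AND R2, R3  → R2 = 76 AND 111 = 76 (0b01001100)
Final: R2 = 76

76


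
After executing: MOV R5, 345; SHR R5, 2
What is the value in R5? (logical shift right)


Register state trace:
  MOV R5, 345  → R5 = 345
  SHR R5, 2  → R5 = 345 >> 2 = 345 // 2^2 = 86
Final: R5 = 86

86


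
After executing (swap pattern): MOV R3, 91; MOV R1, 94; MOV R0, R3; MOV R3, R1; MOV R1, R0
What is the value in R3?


Register state trace (swap pattern):
  MOV R3, 91  → R3 = 91
  MOV R1, 94  → R1 = 94
  MOV R0, R3  → R0 = 91  (save R3)
  MOV R3, R1  → R3 = 94  (R3 gets R1's value)
  MOV R1, R0  → R1 = 91  (R1 gets saved value)
Final: R3 = 94

94


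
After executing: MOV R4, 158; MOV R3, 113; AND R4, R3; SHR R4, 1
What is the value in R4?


Register state trace:
  MOV R4, 158  → R4 = 158 (0b10011110)
  MOV R3, 113  → R3 = 113 (0b01110001)
  AND R4, R3  → R4 = 158 AND 113 = 16 (0b00010000)
  SHR R4, 1  → R4 = 16 >> 1 = 8
Final: R4 = 8

8


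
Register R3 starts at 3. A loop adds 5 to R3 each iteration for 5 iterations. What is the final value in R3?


Starting value: R3 = 3
  Iter 1: R3 = 3 + 5 = 8
  Iter 2: R3 = 8 + 5 = 13
  Iter 3: R3 = 13 + 5 = 18
  Iter 4: R3 = 18 + 5 = 23
  Iter 5: R3 = 23 + 5 = 28
Final: R3 = 28

28


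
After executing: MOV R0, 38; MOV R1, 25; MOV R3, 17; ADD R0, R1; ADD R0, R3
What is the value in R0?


Register state trace:
  MOV R0, 38  → R0 = 38
  MOV R1, 25  → R1 = 25
  MOV R3, 17  → R3 = 17
  ADD R0, R1  → R0 = 38 + 25 = 63
  ADD R0, R3  → R0 = 63 + 17 = 80
Final: R0 = 80

80


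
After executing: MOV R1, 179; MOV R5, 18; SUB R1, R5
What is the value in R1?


Register state trace:
  MOV R1, 179  → R1 = 179
  MOV R5, 18  → R5 = 18
  SUB R1, R5  → R1 = 179 - 18 = 161
Final: R1 = 161

161


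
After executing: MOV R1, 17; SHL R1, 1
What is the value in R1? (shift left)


Register state trace:
  MOV R1, 17  → R1 = 17
  SHL R1, 1  → R1 = 17 << 1 = 17 * 2^1 = 34
Final: R1 = 34

34


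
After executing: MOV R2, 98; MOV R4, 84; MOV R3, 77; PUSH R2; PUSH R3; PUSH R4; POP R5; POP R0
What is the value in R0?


Stack trace (top is rightmost):
  MOV R2, 98  → R2 = 98
  MOV R4, 84  → R4 = 84
  MOV R3, 77  → R3 = 77
  PUSH R2  → stack: [98]
  PUSH R3  → stack: [98, 77]
  PUSH R4  → stack: [98, 77, 84]
  POP R5  → R5 = 84, stack: [98, 77]
  POP R0  → R0 = 77, stack: [98]
Final: R0 = 77

77


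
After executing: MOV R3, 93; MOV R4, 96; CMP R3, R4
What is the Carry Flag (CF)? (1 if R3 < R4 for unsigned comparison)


Register state trace:
  MOV R3, 93  → R3 = 93
  MOV R4, 96  → R4 = 96
  CMP R3, R4  → unsigned 93 - 96: borrow occurs
  93 < 96, so CF = 1
CF = 1

1


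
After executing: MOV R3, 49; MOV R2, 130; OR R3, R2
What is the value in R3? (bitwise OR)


Register state trace:
  MOV R3, 49  → R3 = 49 (0b00110001)
  MOV R2, 130  → R2 = 130 (0b10000010)
  OR R3, R2   → R3 = 49 OR 130 = 179 (0b10110011)
Final: R3 = 179

179


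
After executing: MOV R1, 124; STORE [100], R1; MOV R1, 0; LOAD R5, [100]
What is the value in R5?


Register and memory trace:
  MOV R1, 124  → R1 = 124
  STORE [100], R1  → mem[100] = 124
  MOV R1, 0  → R1 = 0
  LOAD R5, [100]  → R5 = mem[100] = 124
Final: R5 = 124

124


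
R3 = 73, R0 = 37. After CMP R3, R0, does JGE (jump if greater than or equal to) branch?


Trace:
  R3 = 73, R0 = 37
  CMP R3, R0  → compares 73 vs 37
  JGE checks: is 73 greater than or equal to 37?
  73 > 37, so condition is true
Branch taken: Yes

Yes


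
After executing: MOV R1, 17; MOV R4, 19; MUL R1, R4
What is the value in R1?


Register state trace:
  MOV R1, 17  → R1 = 17
  MOV R4, 19  → R4 = 19
  MUL R1, R4  → R1 = 17 * 19 = 323
Final: R1 = 323

323


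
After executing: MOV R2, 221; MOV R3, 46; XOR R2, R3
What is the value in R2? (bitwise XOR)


Register state trace:
  MOV R2, 221  → R2 = 221 (0b11011101)
  MOV R3, 46  → R3 = 46 (0b00101110)
  XOR R2, R3  → R2 = 221 XOR 46 = 243 (0b11110011)
Final: R2 = 243

243


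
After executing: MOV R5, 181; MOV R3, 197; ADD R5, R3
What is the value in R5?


Register state trace:
  MOV R5, 181  → R5 = 181
  MOV R3, 197  → R3 = 197
  ADD R5, R3  → R5 = 181 + 197 = 378
Final: R5 = 378

378


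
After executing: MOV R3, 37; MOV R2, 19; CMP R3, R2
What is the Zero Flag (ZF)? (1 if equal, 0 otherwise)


Register state trace:
  MOV R3, 37  → R3 = 37
  MOV R2, 19  → R2 = 19
  CMP R3, R2  → computes 37 - 19 = 18
  Result is nonzero, so values are not equal
ZF = 0

0


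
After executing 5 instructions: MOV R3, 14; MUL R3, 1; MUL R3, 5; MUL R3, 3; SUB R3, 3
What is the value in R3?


Register state trace:
  MOV R3, 14  → R3 = 14
  MUL R3, 1  → R3 = 14 * 1 = 14
  MUL R3, 5  → R3 = 14 * 5 = 70
  MUL R3, 3  → R3 = 70 * 3 = 210
  SUB R3, 3  → R3 = 210 - 3 = 207
Final: R3 = 207

207


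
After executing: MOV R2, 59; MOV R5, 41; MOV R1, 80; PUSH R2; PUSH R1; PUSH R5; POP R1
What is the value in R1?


Stack trace (top is rightmost):
  MOV R2, 59  → R2 = 59
  MOV R5, 41  → R5 = 41
  MOV R1, 80  → R1 = 80
  PUSH R2  → stack: [59]
  PUSH R1  → stack: [59, 80]
  PUSH R5  → stack: [59, 80, 41]
  POP R1  → R1 = 41, stack: [59, 80]
Final: R1 = 41

41


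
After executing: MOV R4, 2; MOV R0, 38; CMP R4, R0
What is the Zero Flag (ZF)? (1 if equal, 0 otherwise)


Register state trace:
  MOV R4, 2  → R4 = 2
  MOV R0, 38  → R0 = 38
  CMP R4, R0  → computes 2 - 38 = -36
  Result is nonzero, so values are not equal
ZF = 0

0


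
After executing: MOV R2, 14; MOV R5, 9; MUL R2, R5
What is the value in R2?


Register state trace:
  MOV R2, 14  → R2 = 14
  MOV R5, 9  → R5 = 9
  MUL R2, R5  → R2 = 14 * 9 = 126
Final: R2 = 126

126


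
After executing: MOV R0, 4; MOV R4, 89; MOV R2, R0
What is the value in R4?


Register state trace:
  MOV R0, 4  → R0 = 4
  MOV R4, 89  → R4 = 89
  MOV R2, R0  → R2 = 4
Final: R4 = 89

89


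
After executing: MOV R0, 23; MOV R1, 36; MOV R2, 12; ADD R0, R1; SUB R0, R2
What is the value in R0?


Register state trace:
  MOV R0, 23  → R0 = 23
  MOV R1, 36  → R1 = 36
  MOV R2, 12  → R2 = 12
  ADD R0, R1  → R0 = 23 + 36 = 59
  SUB R0, R2  → R0 = 59 - 12 = 47
Final: R0 = 47

47


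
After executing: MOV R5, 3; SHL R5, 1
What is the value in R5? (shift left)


Register state trace:
  MOV R5, 3  → R5 = 3
  SHL R5, 1  → R5 = 3 << 1 = 3 * 2^1 = 6
Final: R5 = 6

6


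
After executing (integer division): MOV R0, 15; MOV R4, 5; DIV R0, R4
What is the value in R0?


Register state trace:
  MOV R0, 15  → R0 = 15
  MOV R4, 5  → R4 = 5
  DIV R0, R4  → R0 = 15 // 5 = 3
Final: R0 = 3

3
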